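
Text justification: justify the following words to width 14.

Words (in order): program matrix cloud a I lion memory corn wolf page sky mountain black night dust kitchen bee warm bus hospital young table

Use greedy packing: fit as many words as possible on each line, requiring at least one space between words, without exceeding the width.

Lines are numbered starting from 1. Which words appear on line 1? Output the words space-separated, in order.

Answer: program matrix

Derivation:
Line 1: ['program', 'matrix'] (min_width=14, slack=0)
Line 2: ['cloud', 'a', 'I', 'lion'] (min_width=14, slack=0)
Line 3: ['memory', 'corn'] (min_width=11, slack=3)
Line 4: ['wolf', 'page', 'sky'] (min_width=13, slack=1)
Line 5: ['mountain', 'black'] (min_width=14, slack=0)
Line 6: ['night', 'dust'] (min_width=10, slack=4)
Line 7: ['kitchen', 'bee'] (min_width=11, slack=3)
Line 8: ['warm', 'bus'] (min_width=8, slack=6)
Line 9: ['hospital', 'young'] (min_width=14, slack=0)
Line 10: ['table'] (min_width=5, slack=9)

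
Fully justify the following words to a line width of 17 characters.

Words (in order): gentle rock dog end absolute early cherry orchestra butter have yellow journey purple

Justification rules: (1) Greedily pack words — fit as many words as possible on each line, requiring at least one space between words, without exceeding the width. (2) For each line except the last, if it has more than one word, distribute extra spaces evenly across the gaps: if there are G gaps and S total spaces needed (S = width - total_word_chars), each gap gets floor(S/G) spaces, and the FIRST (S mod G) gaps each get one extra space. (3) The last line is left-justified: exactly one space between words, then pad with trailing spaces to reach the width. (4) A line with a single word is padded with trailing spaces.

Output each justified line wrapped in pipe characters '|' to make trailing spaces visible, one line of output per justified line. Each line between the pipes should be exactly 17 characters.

Answer: |gentle  rock  dog|
|end      absolute|
|early      cherry|
|orchestra  butter|
|have       yellow|
|journey purple   |

Derivation:
Line 1: ['gentle', 'rock', 'dog'] (min_width=15, slack=2)
Line 2: ['end', 'absolute'] (min_width=12, slack=5)
Line 3: ['early', 'cherry'] (min_width=12, slack=5)
Line 4: ['orchestra', 'butter'] (min_width=16, slack=1)
Line 5: ['have', 'yellow'] (min_width=11, slack=6)
Line 6: ['journey', 'purple'] (min_width=14, slack=3)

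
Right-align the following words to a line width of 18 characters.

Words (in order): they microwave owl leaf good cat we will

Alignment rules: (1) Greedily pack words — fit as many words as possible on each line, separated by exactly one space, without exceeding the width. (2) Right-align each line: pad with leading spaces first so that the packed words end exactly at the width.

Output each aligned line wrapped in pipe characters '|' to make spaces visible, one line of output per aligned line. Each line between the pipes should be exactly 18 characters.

Line 1: ['they', 'microwave', 'owl'] (min_width=18, slack=0)
Line 2: ['leaf', 'good', 'cat', 'we'] (min_width=16, slack=2)
Line 3: ['will'] (min_width=4, slack=14)

Answer: |they microwave owl|
|  leaf good cat we|
|              will|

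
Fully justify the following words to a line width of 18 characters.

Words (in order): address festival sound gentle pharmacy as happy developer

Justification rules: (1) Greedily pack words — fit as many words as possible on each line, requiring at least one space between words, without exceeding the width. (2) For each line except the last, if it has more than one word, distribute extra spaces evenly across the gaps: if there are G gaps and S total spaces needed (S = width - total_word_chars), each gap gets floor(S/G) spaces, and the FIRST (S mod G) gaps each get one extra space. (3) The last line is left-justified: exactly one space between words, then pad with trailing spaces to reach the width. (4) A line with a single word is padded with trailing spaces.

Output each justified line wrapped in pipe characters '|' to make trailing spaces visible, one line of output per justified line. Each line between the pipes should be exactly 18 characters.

Line 1: ['address', 'festival'] (min_width=16, slack=2)
Line 2: ['sound', 'gentle'] (min_width=12, slack=6)
Line 3: ['pharmacy', 'as', 'happy'] (min_width=17, slack=1)
Line 4: ['developer'] (min_width=9, slack=9)

Answer: |address   festival|
|sound       gentle|
|pharmacy  as happy|
|developer         |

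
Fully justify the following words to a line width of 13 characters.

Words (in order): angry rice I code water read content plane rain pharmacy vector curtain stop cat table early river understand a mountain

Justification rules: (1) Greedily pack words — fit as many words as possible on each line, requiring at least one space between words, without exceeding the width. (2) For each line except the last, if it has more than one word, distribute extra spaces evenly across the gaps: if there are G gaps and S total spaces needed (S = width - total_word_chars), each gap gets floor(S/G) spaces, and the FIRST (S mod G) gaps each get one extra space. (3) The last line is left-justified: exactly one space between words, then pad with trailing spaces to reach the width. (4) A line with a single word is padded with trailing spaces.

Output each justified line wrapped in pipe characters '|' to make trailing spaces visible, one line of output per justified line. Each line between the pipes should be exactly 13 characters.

Line 1: ['angry', 'rice', 'I'] (min_width=12, slack=1)
Line 2: ['code', 'water'] (min_width=10, slack=3)
Line 3: ['read', 'content'] (min_width=12, slack=1)
Line 4: ['plane', 'rain'] (min_width=10, slack=3)
Line 5: ['pharmacy'] (min_width=8, slack=5)
Line 6: ['vector'] (min_width=6, slack=7)
Line 7: ['curtain', 'stop'] (min_width=12, slack=1)
Line 8: ['cat', 'table'] (min_width=9, slack=4)
Line 9: ['early', 'river'] (min_width=11, slack=2)
Line 10: ['understand', 'a'] (min_width=12, slack=1)
Line 11: ['mountain'] (min_width=8, slack=5)

Answer: |angry  rice I|
|code    water|
|read  content|
|plane    rain|
|pharmacy     |
|vector       |
|curtain  stop|
|cat     table|
|early   river|
|understand  a|
|mountain     |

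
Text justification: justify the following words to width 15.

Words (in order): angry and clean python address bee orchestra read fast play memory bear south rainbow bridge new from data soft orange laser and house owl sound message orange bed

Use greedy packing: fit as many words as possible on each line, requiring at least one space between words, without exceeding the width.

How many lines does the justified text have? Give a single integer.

Line 1: ['angry', 'and', 'clean'] (min_width=15, slack=0)
Line 2: ['python', 'address'] (min_width=14, slack=1)
Line 3: ['bee', 'orchestra'] (min_width=13, slack=2)
Line 4: ['read', 'fast', 'play'] (min_width=14, slack=1)
Line 5: ['memory', 'bear'] (min_width=11, slack=4)
Line 6: ['south', 'rainbow'] (min_width=13, slack=2)
Line 7: ['bridge', 'new', 'from'] (min_width=15, slack=0)
Line 8: ['data', 'soft'] (min_width=9, slack=6)
Line 9: ['orange', 'laser'] (min_width=12, slack=3)
Line 10: ['and', 'house', 'owl'] (min_width=13, slack=2)
Line 11: ['sound', 'message'] (min_width=13, slack=2)
Line 12: ['orange', 'bed'] (min_width=10, slack=5)
Total lines: 12

Answer: 12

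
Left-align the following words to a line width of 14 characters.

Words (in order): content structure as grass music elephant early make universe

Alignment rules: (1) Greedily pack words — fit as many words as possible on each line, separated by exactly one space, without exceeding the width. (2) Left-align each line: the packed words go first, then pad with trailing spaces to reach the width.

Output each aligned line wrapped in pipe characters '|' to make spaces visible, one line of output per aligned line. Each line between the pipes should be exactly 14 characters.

Line 1: ['content'] (min_width=7, slack=7)
Line 2: ['structure', 'as'] (min_width=12, slack=2)
Line 3: ['grass', 'music'] (min_width=11, slack=3)
Line 4: ['elephant', 'early'] (min_width=14, slack=0)
Line 5: ['make', 'universe'] (min_width=13, slack=1)

Answer: |content       |
|structure as  |
|grass music   |
|elephant early|
|make universe |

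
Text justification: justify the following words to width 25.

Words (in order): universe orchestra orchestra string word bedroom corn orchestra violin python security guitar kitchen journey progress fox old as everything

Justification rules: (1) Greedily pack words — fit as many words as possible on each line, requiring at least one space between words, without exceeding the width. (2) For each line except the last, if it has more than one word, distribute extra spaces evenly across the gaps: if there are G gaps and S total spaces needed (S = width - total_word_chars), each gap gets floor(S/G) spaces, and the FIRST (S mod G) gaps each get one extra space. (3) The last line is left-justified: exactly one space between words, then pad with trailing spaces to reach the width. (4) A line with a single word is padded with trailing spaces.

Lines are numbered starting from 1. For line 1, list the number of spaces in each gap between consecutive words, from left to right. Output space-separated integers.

Line 1: ['universe', 'orchestra'] (min_width=18, slack=7)
Line 2: ['orchestra', 'string', 'word'] (min_width=21, slack=4)
Line 3: ['bedroom', 'corn', 'orchestra'] (min_width=22, slack=3)
Line 4: ['violin', 'python', 'security'] (min_width=22, slack=3)
Line 5: ['guitar', 'kitchen', 'journey'] (min_width=22, slack=3)
Line 6: ['progress', 'fox', 'old', 'as'] (min_width=19, slack=6)
Line 7: ['everything'] (min_width=10, slack=15)

Answer: 8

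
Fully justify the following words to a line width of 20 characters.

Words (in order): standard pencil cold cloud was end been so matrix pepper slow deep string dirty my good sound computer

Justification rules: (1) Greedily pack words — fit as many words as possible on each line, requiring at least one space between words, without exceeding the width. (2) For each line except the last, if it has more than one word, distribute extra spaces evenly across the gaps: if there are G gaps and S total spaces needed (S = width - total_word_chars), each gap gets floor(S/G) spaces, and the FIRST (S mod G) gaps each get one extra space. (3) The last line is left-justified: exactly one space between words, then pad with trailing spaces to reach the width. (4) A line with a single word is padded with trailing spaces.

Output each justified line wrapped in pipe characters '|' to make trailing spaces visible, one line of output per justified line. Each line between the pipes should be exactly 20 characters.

Line 1: ['standard', 'pencil', 'cold'] (min_width=20, slack=0)
Line 2: ['cloud', 'was', 'end', 'been'] (min_width=18, slack=2)
Line 3: ['so', 'matrix', 'pepper'] (min_width=16, slack=4)
Line 4: ['slow', 'deep', 'string'] (min_width=16, slack=4)
Line 5: ['dirty', 'my', 'good', 'sound'] (min_width=19, slack=1)
Line 6: ['computer'] (min_width=8, slack=12)

Answer: |standard pencil cold|
|cloud  was  end been|
|so   matrix   pepper|
|slow   deep   string|
|dirty  my good sound|
|computer            |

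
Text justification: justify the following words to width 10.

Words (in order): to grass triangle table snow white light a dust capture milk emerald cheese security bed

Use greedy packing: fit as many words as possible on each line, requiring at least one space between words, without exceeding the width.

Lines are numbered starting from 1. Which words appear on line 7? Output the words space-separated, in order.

Answer: capture

Derivation:
Line 1: ['to', 'grass'] (min_width=8, slack=2)
Line 2: ['triangle'] (min_width=8, slack=2)
Line 3: ['table', 'snow'] (min_width=10, slack=0)
Line 4: ['white'] (min_width=5, slack=5)
Line 5: ['light', 'a'] (min_width=7, slack=3)
Line 6: ['dust'] (min_width=4, slack=6)
Line 7: ['capture'] (min_width=7, slack=3)
Line 8: ['milk'] (min_width=4, slack=6)
Line 9: ['emerald'] (min_width=7, slack=3)
Line 10: ['cheese'] (min_width=6, slack=4)
Line 11: ['security'] (min_width=8, slack=2)
Line 12: ['bed'] (min_width=3, slack=7)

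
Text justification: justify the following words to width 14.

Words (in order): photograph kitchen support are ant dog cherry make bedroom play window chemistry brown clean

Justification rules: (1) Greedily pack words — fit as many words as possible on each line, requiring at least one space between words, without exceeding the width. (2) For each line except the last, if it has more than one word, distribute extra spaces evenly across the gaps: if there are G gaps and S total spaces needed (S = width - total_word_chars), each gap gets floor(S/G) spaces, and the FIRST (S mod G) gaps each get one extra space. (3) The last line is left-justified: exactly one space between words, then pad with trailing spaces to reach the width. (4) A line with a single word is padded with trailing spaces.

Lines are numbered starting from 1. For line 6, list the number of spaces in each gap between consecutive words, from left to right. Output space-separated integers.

Answer: 4

Derivation:
Line 1: ['photograph'] (min_width=10, slack=4)
Line 2: ['kitchen'] (min_width=7, slack=7)
Line 3: ['support', 'are'] (min_width=11, slack=3)
Line 4: ['ant', 'dog', 'cherry'] (min_width=14, slack=0)
Line 5: ['make', 'bedroom'] (min_width=12, slack=2)
Line 6: ['play', 'window'] (min_width=11, slack=3)
Line 7: ['chemistry'] (min_width=9, slack=5)
Line 8: ['brown', 'clean'] (min_width=11, slack=3)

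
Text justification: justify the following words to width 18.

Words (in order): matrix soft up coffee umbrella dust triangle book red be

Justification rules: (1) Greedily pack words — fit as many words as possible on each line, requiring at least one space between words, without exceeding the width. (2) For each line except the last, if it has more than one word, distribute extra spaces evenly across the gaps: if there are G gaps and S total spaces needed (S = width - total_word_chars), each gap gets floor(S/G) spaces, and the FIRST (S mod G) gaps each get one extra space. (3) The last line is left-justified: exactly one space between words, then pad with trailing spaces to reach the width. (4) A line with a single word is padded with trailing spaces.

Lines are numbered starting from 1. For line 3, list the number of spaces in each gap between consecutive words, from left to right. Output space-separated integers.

Answer: 1 1

Derivation:
Line 1: ['matrix', 'soft', 'up'] (min_width=14, slack=4)
Line 2: ['coffee', 'umbrella'] (min_width=15, slack=3)
Line 3: ['dust', 'triangle', 'book'] (min_width=18, slack=0)
Line 4: ['red', 'be'] (min_width=6, slack=12)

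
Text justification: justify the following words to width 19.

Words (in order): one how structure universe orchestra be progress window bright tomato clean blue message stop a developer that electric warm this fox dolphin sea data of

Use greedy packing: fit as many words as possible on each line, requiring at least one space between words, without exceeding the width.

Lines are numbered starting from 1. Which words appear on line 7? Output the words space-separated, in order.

Answer: electric warm this

Derivation:
Line 1: ['one', 'how', 'structure'] (min_width=17, slack=2)
Line 2: ['universe', 'orchestra'] (min_width=18, slack=1)
Line 3: ['be', 'progress', 'window'] (min_width=18, slack=1)
Line 4: ['bright', 'tomato', 'clean'] (min_width=19, slack=0)
Line 5: ['blue', 'message', 'stop', 'a'] (min_width=19, slack=0)
Line 6: ['developer', 'that'] (min_width=14, slack=5)
Line 7: ['electric', 'warm', 'this'] (min_width=18, slack=1)
Line 8: ['fox', 'dolphin', 'sea'] (min_width=15, slack=4)
Line 9: ['data', 'of'] (min_width=7, slack=12)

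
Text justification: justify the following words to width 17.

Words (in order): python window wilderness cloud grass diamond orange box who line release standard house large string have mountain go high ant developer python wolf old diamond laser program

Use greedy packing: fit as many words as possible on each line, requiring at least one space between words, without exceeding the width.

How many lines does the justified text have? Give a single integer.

Line 1: ['python', 'window'] (min_width=13, slack=4)
Line 2: ['wilderness', 'cloud'] (min_width=16, slack=1)
Line 3: ['grass', 'diamond'] (min_width=13, slack=4)
Line 4: ['orange', 'box', 'who'] (min_width=14, slack=3)
Line 5: ['line', 'release'] (min_width=12, slack=5)
Line 6: ['standard', 'house'] (min_width=14, slack=3)
Line 7: ['large', 'string', 'have'] (min_width=17, slack=0)
Line 8: ['mountain', 'go', 'high'] (min_width=16, slack=1)
Line 9: ['ant', 'developer'] (min_width=13, slack=4)
Line 10: ['python', 'wolf', 'old'] (min_width=15, slack=2)
Line 11: ['diamond', 'laser'] (min_width=13, slack=4)
Line 12: ['program'] (min_width=7, slack=10)
Total lines: 12

Answer: 12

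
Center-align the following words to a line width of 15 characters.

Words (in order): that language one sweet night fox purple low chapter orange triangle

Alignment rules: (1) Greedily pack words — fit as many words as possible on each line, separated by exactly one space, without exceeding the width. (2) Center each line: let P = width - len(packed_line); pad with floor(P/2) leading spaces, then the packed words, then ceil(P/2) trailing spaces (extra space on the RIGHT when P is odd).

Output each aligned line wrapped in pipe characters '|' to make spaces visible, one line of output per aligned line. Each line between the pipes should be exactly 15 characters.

Answer: | that language |
|one sweet night|
|fox purple low |
|chapter orange |
|   triangle    |

Derivation:
Line 1: ['that', 'language'] (min_width=13, slack=2)
Line 2: ['one', 'sweet', 'night'] (min_width=15, slack=0)
Line 3: ['fox', 'purple', 'low'] (min_width=14, slack=1)
Line 4: ['chapter', 'orange'] (min_width=14, slack=1)
Line 5: ['triangle'] (min_width=8, slack=7)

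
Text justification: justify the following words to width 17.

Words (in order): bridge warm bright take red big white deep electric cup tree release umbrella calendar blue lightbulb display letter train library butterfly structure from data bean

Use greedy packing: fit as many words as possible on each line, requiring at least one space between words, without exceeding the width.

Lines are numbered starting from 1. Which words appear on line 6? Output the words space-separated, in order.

Line 1: ['bridge', 'warm'] (min_width=11, slack=6)
Line 2: ['bright', 'take', 'red'] (min_width=15, slack=2)
Line 3: ['big', 'white', 'deep'] (min_width=14, slack=3)
Line 4: ['electric', 'cup', 'tree'] (min_width=17, slack=0)
Line 5: ['release', 'umbrella'] (min_width=16, slack=1)
Line 6: ['calendar', 'blue'] (min_width=13, slack=4)
Line 7: ['lightbulb', 'display'] (min_width=17, slack=0)
Line 8: ['letter', 'train'] (min_width=12, slack=5)
Line 9: ['library', 'butterfly'] (min_width=17, slack=0)
Line 10: ['structure', 'from'] (min_width=14, slack=3)
Line 11: ['data', 'bean'] (min_width=9, slack=8)

Answer: calendar blue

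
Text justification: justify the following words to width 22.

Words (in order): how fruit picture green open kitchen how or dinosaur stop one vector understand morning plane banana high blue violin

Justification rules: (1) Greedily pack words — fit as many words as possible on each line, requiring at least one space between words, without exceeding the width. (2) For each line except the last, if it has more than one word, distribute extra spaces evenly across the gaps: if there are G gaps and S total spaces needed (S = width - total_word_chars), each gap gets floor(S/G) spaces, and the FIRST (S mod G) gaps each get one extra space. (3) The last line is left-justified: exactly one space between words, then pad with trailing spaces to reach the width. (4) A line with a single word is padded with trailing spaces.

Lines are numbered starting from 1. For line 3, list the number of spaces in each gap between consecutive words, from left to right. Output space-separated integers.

Answer: 2 2 1

Derivation:
Line 1: ['how', 'fruit', 'picture'] (min_width=17, slack=5)
Line 2: ['green', 'open', 'kitchen', 'how'] (min_width=22, slack=0)
Line 3: ['or', 'dinosaur', 'stop', 'one'] (min_width=20, slack=2)
Line 4: ['vector', 'understand'] (min_width=17, slack=5)
Line 5: ['morning', 'plane', 'banana'] (min_width=20, slack=2)
Line 6: ['high', 'blue', 'violin'] (min_width=16, slack=6)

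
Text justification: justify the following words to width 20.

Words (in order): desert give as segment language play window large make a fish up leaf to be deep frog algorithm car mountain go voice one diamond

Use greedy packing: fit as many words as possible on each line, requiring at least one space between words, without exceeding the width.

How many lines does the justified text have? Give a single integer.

Line 1: ['desert', 'give', 'as'] (min_width=14, slack=6)
Line 2: ['segment', 'language'] (min_width=16, slack=4)
Line 3: ['play', 'window', 'large'] (min_width=17, slack=3)
Line 4: ['make', 'a', 'fish', 'up', 'leaf'] (min_width=19, slack=1)
Line 5: ['to', 'be', 'deep', 'frog'] (min_width=15, slack=5)
Line 6: ['algorithm', 'car'] (min_width=13, slack=7)
Line 7: ['mountain', 'go', 'voice'] (min_width=17, slack=3)
Line 8: ['one', 'diamond'] (min_width=11, slack=9)
Total lines: 8

Answer: 8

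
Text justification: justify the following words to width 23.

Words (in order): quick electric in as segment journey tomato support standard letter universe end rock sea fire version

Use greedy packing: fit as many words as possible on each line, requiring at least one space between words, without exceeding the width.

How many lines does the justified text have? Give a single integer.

Answer: 5

Derivation:
Line 1: ['quick', 'electric', 'in', 'as'] (min_width=20, slack=3)
Line 2: ['segment', 'journey', 'tomato'] (min_width=22, slack=1)
Line 3: ['support', 'standard', 'letter'] (min_width=23, slack=0)
Line 4: ['universe', 'end', 'rock', 'sea'] (min_width=21, slack=2)
Line 5: ['fire', 'version'] (min_width=12, slack=11)
Total lines: 5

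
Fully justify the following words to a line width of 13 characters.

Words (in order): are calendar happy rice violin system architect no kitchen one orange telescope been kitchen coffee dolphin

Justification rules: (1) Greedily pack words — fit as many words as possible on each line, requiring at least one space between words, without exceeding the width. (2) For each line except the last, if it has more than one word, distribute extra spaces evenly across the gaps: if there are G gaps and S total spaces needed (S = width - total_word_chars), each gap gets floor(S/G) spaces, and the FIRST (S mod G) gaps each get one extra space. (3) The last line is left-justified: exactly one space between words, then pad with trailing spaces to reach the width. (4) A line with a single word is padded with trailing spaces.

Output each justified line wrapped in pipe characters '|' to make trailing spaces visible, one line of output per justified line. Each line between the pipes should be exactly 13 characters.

Line 1: ['are', 'calendar'] (min_width=12, slack=1)
Line 2: ['happy', 'rice'] (min_width=10, slack=3)
Line 3: ['violin', 'system'] (min_width=13, slack=0)
Line 4: ['architect', 'no'] (min_width=12, slack=1)
Line 5: ['kitchen', 'one'] (min_width=11, slack=2)
Line 6: ['orange'] (min_width=6, slack=7)
Line 7: ['telescope'] (min_width=9, slack=4)
Line 8: ['been', 'kitchen'] (min_width=12, slack=1)
Line 9: ['coffee'] (min_width=6, slack=7)
Line 10: ['dolphin'] (min_width=7, slack=6)

Answer: |are  calendar|
|happy    rice|
|violin system|
|architect  no|
|kitchen   one|
|orange       |
|telescope    |
|been  kitchen|
|coffee       |
|dolphin      |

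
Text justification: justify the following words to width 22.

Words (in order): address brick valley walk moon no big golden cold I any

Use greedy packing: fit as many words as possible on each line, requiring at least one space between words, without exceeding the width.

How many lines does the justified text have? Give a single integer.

Line 1: ['address', 'brick', 'valley'] (min_width=20, slack=2)
Line 2: ['walk', 'moon', 'no', 'big'] (min_width=16, slack=6)
Line 3: ['golden', 'cold', 'I', 'any'] (min_width=17, slack=5)
Total lines: 3

Answer: 3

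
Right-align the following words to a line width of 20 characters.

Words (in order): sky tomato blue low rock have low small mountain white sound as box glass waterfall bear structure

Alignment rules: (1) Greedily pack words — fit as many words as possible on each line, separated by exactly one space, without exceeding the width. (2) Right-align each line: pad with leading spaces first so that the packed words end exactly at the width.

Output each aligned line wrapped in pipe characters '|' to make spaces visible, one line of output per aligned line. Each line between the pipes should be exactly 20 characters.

Line 1: ['sky', 'tomato', 'blue', 'low'] (min_width=19, slack=1)
Line 2: ['rock', 'have', 'low', 'small'] (min_width=19, slack=1)
Line 3: ['mountain', 'white', 'sound'] (min_width=20, slack=0)
Line 4: ['as', 'box', 'glass'] (min_width=12, slack=8)
Line 5: ['waterfall', 'bear'] (min_width=14, slack=6)
Line 6: ['structure'] (min_width=9, slack=11)

Answer: | sky tomato blue low|
| rock have low small|
|mountain white sound|
|        as box glass|
|      waterfall bear|
|           structure|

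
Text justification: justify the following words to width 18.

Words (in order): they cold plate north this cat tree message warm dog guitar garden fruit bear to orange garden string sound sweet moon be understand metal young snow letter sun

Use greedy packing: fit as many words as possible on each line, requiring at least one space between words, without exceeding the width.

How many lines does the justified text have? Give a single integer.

Answer: 10

Derivation:
Line 1: ['they', 'cold', 'plate'] (min_width=15, slack=3)
Line 2: ['north', 'this', 'cat'] (min_width=14, slack=4)
Line 3: ['tree', 'message', 'warm'] (min_width=17, slack=1)
Line 4: ['dog', 'guitar', 'garden'] (min_width=17, slack=1)
Line 5: ['fruit', 'bear', 'to'] (min_width=13, slack=5)
Line 6: ['orange', 'garden'] (min_width=13, slack=5)
Line 7: ['string', 'sound', 'sweet'] (min_width=18, slack=0)
Line 8: ['moon', 'be', 'understand'] (min_width=18, slack=0)
Line 9: ['metal', 'young', 'snow'] (min_width=16, slack=2)
Line 10: ['letter', 'sun'] (min_width=10, slack=8)
Total lines: 10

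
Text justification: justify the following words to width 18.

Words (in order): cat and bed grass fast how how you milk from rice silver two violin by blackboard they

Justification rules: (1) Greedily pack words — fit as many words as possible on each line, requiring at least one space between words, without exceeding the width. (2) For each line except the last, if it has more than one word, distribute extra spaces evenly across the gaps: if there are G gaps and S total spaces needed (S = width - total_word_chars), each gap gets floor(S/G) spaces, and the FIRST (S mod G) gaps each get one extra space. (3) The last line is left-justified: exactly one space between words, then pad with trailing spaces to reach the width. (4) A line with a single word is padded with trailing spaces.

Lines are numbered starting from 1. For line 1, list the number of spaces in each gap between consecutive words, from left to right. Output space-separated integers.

Line 1: ['cat', 'and', 'bed', 'grass'] (min_width=17, slack=1)
Line 2: ['fast', 'how', 'how', 'you'] (min_width=16, slack=2)
Line 3: ['milk', 'from', 'rice'] (min_width=14, slack=4)
Line 4: ['silver', 'two', 'violin'] (min_width=17, slack=1)
Line 5: ['by', 'blackboard', 'they'] (min_width=18, slack=0)

Answer: 2 1 1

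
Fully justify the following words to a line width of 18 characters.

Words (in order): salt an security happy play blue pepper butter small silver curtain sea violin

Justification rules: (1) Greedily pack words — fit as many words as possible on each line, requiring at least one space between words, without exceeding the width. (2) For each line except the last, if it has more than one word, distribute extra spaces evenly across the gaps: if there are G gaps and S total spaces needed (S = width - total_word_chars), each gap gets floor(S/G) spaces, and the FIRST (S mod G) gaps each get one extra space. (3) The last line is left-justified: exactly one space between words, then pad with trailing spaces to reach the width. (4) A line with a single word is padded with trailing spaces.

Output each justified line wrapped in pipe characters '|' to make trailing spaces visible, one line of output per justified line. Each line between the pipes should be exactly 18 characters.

Line 1: ['salt', 'an', 'security'] (min_width=16, slack=2)
Line 2: ['happy', 'play', 'blue'] (min_width=15, slack=3)
Line 3: ['pepper', 'butter'] (min_width=13, slack=5)
Line 4: ['small', 'silver'] (min_width=12, slack=6)
Line 5: ['curtain', 'sea', 'violin'] (min_width=18, slack=0)

Answer: |salt  an  security|
|happy   play  blue|
|pepper      butter|
|small       silver|
|curtain sea violin|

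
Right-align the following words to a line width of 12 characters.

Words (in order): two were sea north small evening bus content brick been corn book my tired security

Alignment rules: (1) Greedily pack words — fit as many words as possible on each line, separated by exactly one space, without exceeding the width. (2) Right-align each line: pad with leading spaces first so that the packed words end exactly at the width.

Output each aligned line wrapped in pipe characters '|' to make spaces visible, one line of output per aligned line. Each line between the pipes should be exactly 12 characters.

Line 1: ['two', 'were', 'sea'] (min_width=12, slack=0)
Line 2: ['north', 'small'] (min_width=11, slack=1)
Line 3: ['evening', 'bus'] (min_width=11, slack=1)
Line 4: ['content'] (min_width=7, slack=5)
Line 5: ['brick', 'been'] (min_width=10, slack=2)
Line 6: ['corn', 'book', 'my'] (min_width=12, slack=0)
Line 7: ['tired'] (min_width=5, slack=7)
Line 8: ['security'] (min_width=8, slack=4)

Answer: |two were sea|
| north small|
| evening bus|
|     content|
|  brick been|
|corn book my|
|       tired|
|    security|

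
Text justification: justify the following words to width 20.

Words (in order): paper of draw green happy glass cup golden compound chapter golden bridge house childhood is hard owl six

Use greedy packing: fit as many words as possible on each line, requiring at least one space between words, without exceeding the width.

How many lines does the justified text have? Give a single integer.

Answer: 7

Derivation:
Line 1: ['paper', 'of', 'draw', 'green'] (min_width=19, slack=1)
Line 2: ['happy', 'glass', 'cup'] (min_width=15, slack=5)
Line 3: ['golden', 'compound'] (min_width=15, slack=5)
Line 4: ['chapter', 'golden'] (min_width=14, slack=6)
Line 5: ['bridge', 'house'] (min_width=12, slack=8)
Line 6: ['childhood', 'is', 'hard'] (min_width=17, slack=3)
Line 7: ['owl', 'six'] (min_width=7, slack=13)
Total lines: 7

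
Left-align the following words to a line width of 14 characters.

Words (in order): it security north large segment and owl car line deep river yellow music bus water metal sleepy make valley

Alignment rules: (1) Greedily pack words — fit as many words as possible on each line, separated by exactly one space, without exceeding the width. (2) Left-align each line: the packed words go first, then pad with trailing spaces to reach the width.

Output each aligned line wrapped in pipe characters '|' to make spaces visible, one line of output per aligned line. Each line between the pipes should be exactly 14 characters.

Answer: |it security   |
|north large   |
|segment and   |
|owl car line  |
|deep river    |
|yellow music  |
|bus water     |
|metal sleepy  |
|make valley   |

Derivation:
Line 1: ['it', 'security'] (min_width=11, slack=3)
Line 2: ['north', 'large'] (min_width=11, slack=3)
Line 3: ['segment', 'and'] (min_width=11, slack=3)
Line 4: ['owl', 'car', 'line'] (min_width=12, slack=2)
Line 5: ['deep', 'river'] (min_width=10, slack=4)
Line 6: ['yellow', 'music'] (min_width=12, slack=2)
Line 7: ['bus', 'water'] (min_width=9, slack=5)
Line 8: ['metal', 'sleepy'] (min_width=12, slack=2)
Line 9: ['make', 'valley'] (min_width=11, slack=3)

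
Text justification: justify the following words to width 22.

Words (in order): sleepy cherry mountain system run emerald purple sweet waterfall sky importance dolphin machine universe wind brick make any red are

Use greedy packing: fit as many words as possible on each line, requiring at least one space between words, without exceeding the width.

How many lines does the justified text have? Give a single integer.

Answer: 6

Derivation:
Line 1: ['sleepy', 'cherry', 'mountain'] (min_width=22, slack=0)
Line 2: ['system', 'run', 'emerald'] (min_width=18, slack=4)
Line 3: ['purple', 'sweet', 'waterfall'] (min_width=22, slack=0)
Line 4: ['sky', 'importance', 'dolphin'] (min_width=22, slack=0)
Line 5: ['machine', 'universe', 'wind'] (min_width=21, slack=1)
Line 6: ['brick', 'make', 'any', 'red', 'are'] (min_width=22, slack=0)
Total lines: 6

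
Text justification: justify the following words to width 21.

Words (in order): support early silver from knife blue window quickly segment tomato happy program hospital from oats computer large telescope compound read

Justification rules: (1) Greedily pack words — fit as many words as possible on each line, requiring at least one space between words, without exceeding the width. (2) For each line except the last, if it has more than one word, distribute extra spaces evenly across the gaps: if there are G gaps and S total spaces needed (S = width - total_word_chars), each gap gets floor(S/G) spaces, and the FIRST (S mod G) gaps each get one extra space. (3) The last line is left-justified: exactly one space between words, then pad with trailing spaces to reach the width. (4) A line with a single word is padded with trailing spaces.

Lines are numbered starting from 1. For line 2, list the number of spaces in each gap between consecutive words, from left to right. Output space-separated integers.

Answer: 4 4

Derivation:
Line 1: ['support', 'early', 'silver'] (min_width=20, slack=1)
Line 2: ['from', 'knife', 'blue'] (min_width=15, slack=6)
Line 3: ['window', 'quickly'] (min_width=14, slack=7)
Line 4: ['segment', 'tomato', 'happy'] (min_width=20, slack=1)
Line 5: ['program', 'hospital', 'from'] (min_width=21, slack=0)
Line 6: ['oats', 'computer', 'large'] (min_width=19, slack=2)
Line 7: ['telescope', 'compound'] (min_width=18, slack=3)
Line 8: ['read'] (min_width=4, slack=17)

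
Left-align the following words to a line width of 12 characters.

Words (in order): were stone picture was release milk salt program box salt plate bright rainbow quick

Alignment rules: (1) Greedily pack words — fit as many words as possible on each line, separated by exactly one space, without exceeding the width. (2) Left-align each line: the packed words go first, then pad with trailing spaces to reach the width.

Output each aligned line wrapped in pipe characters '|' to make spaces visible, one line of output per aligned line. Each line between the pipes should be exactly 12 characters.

Answer: |were stone  |
|picture was |
|release milk|
|salt program|
|box salt    |
|plate bright|
|rainbow     |
|quick       |

Derivation:
Line 1: ['were', 'stone'] (min_width=10, slack=2)
Line 2: ['picture', 'was'] (min_width=11, slack=1)
Line 3: ['release', 'milk'] (min_width=12, slack=0)
Line 4: ['salt', 'program'] (min_width=12, slack=0)
Line 5: ['box', 'salt'] (min_width=8, slack=4)
Line 6: ['plate', 'bright'] (min_width=12, slack=0)
Line 7: ['rainbow'] (min_width=7, slack=5)
Line 8: ['quick'] (min_width=5, slack=7)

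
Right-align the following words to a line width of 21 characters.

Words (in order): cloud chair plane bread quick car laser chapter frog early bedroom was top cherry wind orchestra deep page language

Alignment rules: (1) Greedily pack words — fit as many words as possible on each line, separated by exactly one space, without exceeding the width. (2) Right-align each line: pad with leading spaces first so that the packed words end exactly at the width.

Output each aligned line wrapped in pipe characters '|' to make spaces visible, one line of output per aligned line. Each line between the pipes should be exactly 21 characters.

Line 1: ['cloud', 'chair', 'plane'] (min_width=17, slack=4)
Line 2: ['bread', 'quick', 'car', 'laser'] (min_width=21, slack=0)
Line 3: ['chapter', 'frog', 'early'] (min_width=18, slack=3)
Line 4: ['bedroom', 'was', 'top'] (min_width=15, slack=6)
Line 5: ['cherry', 'wind', 'orchestra'] (min_width=21, slack=0)
Line 6: ['deep', 'page', 'language'] (min_width=18, slack=3)

Answer: |    cloud chair plane|
|bread quick car laser|
|   chapter frog early|
|      bedroom was top|
|cherry wind orchestra|
|   deep page language|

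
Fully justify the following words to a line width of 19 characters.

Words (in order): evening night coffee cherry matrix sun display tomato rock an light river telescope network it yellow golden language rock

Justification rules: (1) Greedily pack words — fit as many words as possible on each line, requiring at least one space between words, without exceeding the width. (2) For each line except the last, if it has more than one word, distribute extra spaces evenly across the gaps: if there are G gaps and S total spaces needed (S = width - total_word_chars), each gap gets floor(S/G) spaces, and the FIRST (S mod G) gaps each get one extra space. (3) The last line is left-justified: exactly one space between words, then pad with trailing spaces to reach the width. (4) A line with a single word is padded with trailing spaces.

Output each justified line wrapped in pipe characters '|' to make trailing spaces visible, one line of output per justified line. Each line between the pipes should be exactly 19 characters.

Answer: |evening       night|
|coffee       cherry|
|matrix  sun display|
|tomato    rock   an|
|light         river|
|telescope   network|
|it   yellow  golden|
|language rock      |

Derivation:
Line 1: ['evening', 'night'] (min_width=13, slack=6)
Line 2: ['coffee', 'cherry'] (min_width=13, slack=6)
Line 3: ['matrix', 'sun', 'display'] (min_width=18, slack=1)
Line 4: ['tomato', 'rock', 'an'] (min_width=14, slack=5)
Line 5: ['light', 'river'] (min_width=11, slack=8)
Line 6: ['telescope', 'network'] (min_width=17, slack=2)
Line 7: ['it', 'yellow', 'golden'] (min_width=16, slack=3)
Line 8: ['language', 'rock'] (min_width=13, slack=6)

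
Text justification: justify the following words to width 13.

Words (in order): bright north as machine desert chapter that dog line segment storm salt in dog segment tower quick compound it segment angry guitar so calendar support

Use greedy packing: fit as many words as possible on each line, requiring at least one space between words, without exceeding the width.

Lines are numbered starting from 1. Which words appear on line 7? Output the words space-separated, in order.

Line 1: ['bright', 'north'] (min_width=12, slack=1)
Line 2: ['as', 'machine'] (min_width=10, slack=3)
Line 3: ['desert'] (min_width=6, slack=7)
Line 4: ['chapter', 'that'] (min_width=12, slack=1)
Line 5: ['dog', 'line'] (min_width=8, slack=5)
Line 6: ['segment', 'storm'] (min_width=13, slack=0)
Line 7: ['salt', 'in', 'dog'] (min_width=11, slack=2)
Line 8: ['segment', 'tower'] (min_width=13, slack=0)
Line 9: ['quick'] (min_width=5, slack=8)
Line 10: ['compound', 'it'] (min_width=11, slack=2)
Line 11: ['segment', 'angry'] (min_width=13, slack=0)
Line 12: ['guitar', 'so'] (min_width=9, slack=4)
Line 13: ['calendar'] (min_width=8, slack=5)
Line 14: ['support'] (min_width=7, slack=6)

Answer: salt in dog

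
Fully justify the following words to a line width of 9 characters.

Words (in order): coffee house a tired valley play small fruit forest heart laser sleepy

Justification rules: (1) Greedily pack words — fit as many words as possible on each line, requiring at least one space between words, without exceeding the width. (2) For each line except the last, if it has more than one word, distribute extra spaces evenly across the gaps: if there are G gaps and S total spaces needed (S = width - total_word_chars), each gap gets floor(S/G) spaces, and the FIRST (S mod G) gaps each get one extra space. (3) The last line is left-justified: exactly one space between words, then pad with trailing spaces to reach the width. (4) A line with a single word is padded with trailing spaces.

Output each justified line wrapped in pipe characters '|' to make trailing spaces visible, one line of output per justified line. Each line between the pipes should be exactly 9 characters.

Line 1: ['coffee'] (min_width=6, slack=3)
Line 2: ['house', 'a'] (min_width=7, slack=2)
Line 3: ['tired'] (min_width=5, slack=4)
Line 4: ['valley'] (min_width=6, slack=3)
Line 5: ['play'] (min_width=4, slack=5)
Line 6: ['small'] (min_width=5, slack=4)
Line 7: ['fruit'] (min_width=5, slack=4)
Line 8: ['forest'] (min_width=6, slack=3)
Line 9: ['heart'] (min_width=5, slack=4)
Line 10: ['laser'] (min_width=5, slack=4)
Line 11: ['sleepy'] (min_width=6, slack=3)

Answer: |coffee   |
|house   a|
|tired    |
|valley   |
|play     |
|small    |
|fruit    |
|forest   |
|heart    |
|laser    |
|sleepy   |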